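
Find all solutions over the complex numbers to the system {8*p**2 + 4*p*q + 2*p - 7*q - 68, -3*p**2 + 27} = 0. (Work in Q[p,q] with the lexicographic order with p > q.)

Compute a lex Gröbner basis by Buchberger's algorithm.
f_1 = 8*p**2 + 4*p*q + 2*p - 7*q - 68, LT = p**2.
f_2 = -3*p**2 + 27, LT = p**2.

S(f_1,f_2): lcm = p**2. S = 1/2*p*q + 1/4*p - 7/8*q + 1/2.
  leading term p*q: no divisor's leading term divides it; move 1/2*p*q to the remainder.
  leading term p: no divisor's leading term divides it; move 1/4*p to the remainder.
  leading term q: no divisor's leading term divides it; move -7/8*q to the remainder.
  leading term 1: no divisor's leading term divides it; move 1/2 to the remainder.
  remainder 1/2*p*q + 1/4*p - 7/8*q + 1/2 ≠ 0; add h_3 = 1/2*p*q + 1/4*p - 7/8*q + 1/2 to the basis.

S(f_1,h_3): lcm = p**2*q. S = -1/2*p**2 + 1/2*p*q**2 + 2*p*q - p - 7/8*q**2 - 17/2*q.
  leading term p**2: subtract (-1/16)·f_1 from -1/2*p**2 + 1/2*p*q**2 + 2*p*q - p - 7/8*q**2 - 17/2*q → 1/2*p*q**2 + 9/4*p*q - 7/8*p - 7/8*q**2 - 143/16*q - 17/4
  leading term p*q**2: subtract (q)·h_3 from 1/2*p*q**2 + 9/4*p*q - 7/8*p - 7/8*q**2 - 143/16*q - 17/4 → 2*p*q - 7/8*p - 151/16*q - 17/4
  leading term p*q: subtract (4)·h_3 from 2*p*q - 7/8*p - 151/16*q - 17/4 → -15/8*p - 95/16*q - 25/4
  leading term p: no divisor's leading term divides it; move -15/8*p to the remainder.
  leading term q: no divisor's leading term divides it; move -95/16*q to the remainder.
  leading term 1: no divisor's leading term divides it; move -25/4 to the remainder.
  remainder -15/8*p - 95/16*q - 25/4 ≠ 0; add h_4 = -15/8*p - 95/16*q - 25/4 to the basis.

S(h_3,h_4): lcm = p*q. S = 1/2*p - 19/6*q**2 - 61/12*q + 1.
  leading term p: subtract (-4/15)·h_4 from 1/2*p - 19/6*q**2 - 61/12*q + 1 → -19/6*q**2 - 20/3*q - 2/3
  leading term q**2: no divisor's leading term divides it; move -19/6*q**2 to the remainder.
  leading term q: no divisor's leading term divides it; move -20/3*q to the remainder.
  leading term 1: no divisor's leading term divides it; move -2/3 to the remainder.
  remainder -19/6*q**2 - 20/3*q - 2/3 ≠ 0; add h_5 = -19/6*q**2 - 20/3*q - 2/3 to the basis.

The other S-polynomials (S(f_2,h_3), S(f_1,h_4), S(f_2,h_4), S(f_1,h_5), S(f_2,h_5), S(h_3,h_5), S(h_4,h_5)) all reduce to 0 modulo the current basis, so we have a Gröbner basis.
Inter-reduce: drop elements whose leading term is divisible by another's, tail-reduce, and make monic.
Reduced Gröbner basis: {p + 19/6*q + 10/3, q**2 + 40/19*q + 4/19}.

A lex Gröbner basis eliminates variables successively. Here q**2 + 40/19*q + 4/19 depends only on q, with roots {-2, -2/19}; lifting each root through the earlier basis elements recovers the full solutions.
  q = -2: the earlier basis element becomes p - 3 = 0, giving p = 3 — point (3, -2).
  q = -2/19: the earlier basis element becomes p + 3 = 0, giving p = -3 — point (-3, -2/19).

{(3, -2), (-3, -2/19)}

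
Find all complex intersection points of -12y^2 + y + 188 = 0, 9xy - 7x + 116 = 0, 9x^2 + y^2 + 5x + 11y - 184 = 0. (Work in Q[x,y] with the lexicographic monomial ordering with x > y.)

Compute a lex Gröbner basis by Buchberger's algorithm.
f_1 = -12y^2 + y + 188, LT = y^2.
f_2 = 9xy - 7x + 116, LT = xy.
f_3 = 9x^2 + 5x + y^2 + 11y - 184, LT = x^2.

S(f_1,f_2): lcm = xy^2. S = 25/36xy - 47/3x - 116/9y.
  leading term xy: subtract (25/324)·f_2 from 25/36xy - 47/3x - 116/9y → -4901/324x - 116/9y - 725/81
  leading term x: no divisor's leading term divides it; move -4901/324x to the remainder.
  leading term y: no divisor's leading term divides it; move -116/9y to the remainder.
  leading term 1: no divisor's leading term divides it; move -725/81 to the remainder.
  remainder -4901/324x - 116/9y - 725/81 ≠ 0; add h_4 = -4901/324x - 116/9y - 725/81 to the basis.

S(f_1,f_3): leading monomials are coprime, so the S-polynomial reduces to 0 (Buchberger's first criterion).
S(f_2,f_3): lcm = x^2y. S = -7/9x^2 - 5/9xy + 116/9x - 1/9y^3 - 11/9y^2 + 184/9y.
  leading term x^2: subtract (-7/81)·f_3 from -7/9x^2 - 5/9xy + 116/9x - 1/9y^3 - 11/9y^2 + 184/9y → -5/9xy + 1079/81x - 1/9y^3 - 92/81y^2 + 1733/81y - 1288/81
  leading term xy: subtract (-5/81)·f_2 from -5/9xy + 1079/81x - 1/9y^3 - 92/81y^2 + 1733/81y - 1288/81 → 116/9x - 1/9y^3 - 92/81y^2 + 1733/81y - 236/27
  leading term x: subtract (-144/169)·h_4 from 116/9x - 1/9y^3 - 92/81y^2 + 1733/81y - 236/27 → -1/9y^3 - 92/81y^2 + 142541/13689y - 74684/4563
  leading term y^3: subtract (1/108y)·f_1 from -1/9y^3 - 92/81y^2 + 142541/13689y - 74684/4563 → -371/324y^2 + 118712/13689y - 74684/4563
  leading term y^2: subtract (371/3888)·f_1 from -371/324y^2 + 118712/13689y - 74684/4563 → 5635477/657072y - 5635477/164268
  leading term y: no divisor's leading term divides it; move 5635477/657072y to the remainder.
  leading term 1: no divisor's leading term divides it; move -5635477/164268 to the remainder.
  remainder 5635477/657072y - 5635477/164268 ≠ 0; add h_5 = 5635477/657072y - 5635477/164268 to the basis.

S(f_1,h_4): leading monomials are coprime, so the S-polynomial reduces to 0 (Buchberger's first criterion).
S(f_2,h_4): lcm = xy. S = -7/9x - 144/169y^2 - 100/169y + 116/9.
  leading term x: subtract (252/4901)·h_4 from -7/9x - 144/169y^2 - 100/169y + 116/9 → -144/169y^2 + 12/169y + 2256/169
  leading term y^2: subtract (12/169)·f_1 from -144/169y^2 + 12/169y + 2256/169 → 0
  remainder 0.

S(f_3,h_4): lcm = x^2. S = -144/169xy - 55/1521x + 1/9y^2 + 11/9y - 184/9.
  leading term xy: subtract (-16/169)·f_2 from -144/169xy - 55/1521x + 1/9y^2 + 11/9y - 184/9 → -1063/1521x + 1/9y^2 + 11/9y - 14392/1521
  leading term x: subtract (38268/828269)·h_4 from -1063/1521x + 1/9y^2 + 11/9y - 14392/1521 → 1/9y^2 + 467243/257049y - 775316/85683
  leading term y^2: subtract (-1/108)·f_1 from 1/9y^2 + 467243/257049y - 775316/85683 → 5635477/3084588y - 5635477/771147
  leading term y: subtract (36/169)·h_5 from 5635477/3084588y - 5635477/771147 → 0
  remainder 0.

S(f_1,h_5): lcm = y^2. S = 47/12y - 47/3.
  leading term y: subtract (2573532/5635477)·h_5 from 47/12y - 47/3 → 0
  remainder 0.

S(f_2,h_5): lcm = xy. S = 29/9x + 116/9.
  leading term x: subtract (-36/169)·h_4 from 29/9x + 116/9 → -464/169y + 1856/169
  leading term y: subtract (-1804032/5635477)·h_5 from -464/169y + 1856/169 → 0
  remainder 0.

S(f_3,h_5): leading monomials are coprime, so the S-polynomial reduces to 0 (Buchberger's first criterion).
S(h_4,h_5): leading monomials are coprime, so the S-polynomial reduces to 0 (Buchberger's first criterion).
Every S-polynomial of the final basis reduces to 0, so we have a Gröbner basis.
Inter-reduce: drop elements whose leading term is divisible by another's, tail-reduce, and make monic.
Reduced Gröbner basis: {x + 4, y - 4}.

A lex Gröbner basis eliminates variables successively. Here y - 4 depends only on y, with roots {4}; lifting each root through the earlier basis elements recovers the full solutions.
  y = 4: the earlier basis element becomes x + 4 = 0, giving x = -4 — point (-4, 4).

{(-4, 4)}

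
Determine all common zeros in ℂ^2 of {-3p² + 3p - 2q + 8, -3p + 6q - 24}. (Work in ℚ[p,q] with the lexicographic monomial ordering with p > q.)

{(0, 4), (2/3, 13/3)}

Compute a lex Gröbner basis by Buchberger's algorithm.
f_1 = -3p² + 3p - 2q + 8, LT = p².
f_2 = -3p + 6q - 24, LT = p.

S(f_1,f_2): lcm = p². S = 2pq - 9p + ⅔q - 8/3.
  leading term pq: subtract (-⅔q)·f_2 from 2pq - 9p + ⅔q - 8/3 → -9p + 4q² - 46/3q - 8/3
  leading term p: subtract (3)·f_2 from -9p + 4q² - 46/3q - 8/3 → 4q² - 100/3q + 208/3
  leading term q²: no divisor's leading term divides it; move 4q² to the remainder.
  leading term q: no divisor's leading term divides it; move -100/3q to the remainder.
  leading term 1: no divisor's leading term divides it; move 208/3 to the remainder.
  remainder 4q² - 100/3q + 208/3 ≠ 0; add h_3 = 4q² - 100/3q + 208/3 to the basis.

The other S-polynomials (S(f_1,h_3), S(f_2,h_3)) all reduce to 0 modulo the current basis, so we have a Gröbner basis.
Inter-reduce: drop elements whose leading term is divisible by another's, tail-reduce, and make monic.
Reduced Gröbner basis: {p - 2q + 8, q² - 25/3q + 52/3}.

The lex basis is triangular: the last element involves only q. Solving q² - 25/3q + 52/3 = 0 gives q ∈ {4, 13/3}; substituting each value into the earlier elements determines the remaining variables.
  q = 4: the earlier basis element becomes p = 0, giving p = 0 — point (0, 4).
  q = 13/3: the earlier basis element becomes p - ⅔ = 0, giving p = 2/3 — point (2/3, 13/3).
Substituting each solution back into the original system confirms all equations vanish.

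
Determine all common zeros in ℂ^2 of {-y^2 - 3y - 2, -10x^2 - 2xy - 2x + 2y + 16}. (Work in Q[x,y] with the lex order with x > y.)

Compute a lex Gröbner basis by Buchberger's algorithm.
f_1 = -y^2 - 3y - 2, LT = y^2.
f_2 = -10x^2 - 2xy - 2x + 2y + 16, LT = x^2.

The S-polynomials (S(f_1,f_2)) all reduce to 0 modulo the current basis, so we have a Gröbner basis.
Inter-reduce: drop elements whose leading term is divisible by another's, tail-reduce, and make monic.
Reduced Gröbner basis: {x^2 + 1/5xy + 1/5x - 1/5y - 8/5, y^2 + 3y + 2}.

Elimination: the polynomial y^2 + 3y + 2 lies in the elimination ideal for y, so y ∈ {-2, -1}. For each such y, the remaining basis elements (now univariate) give the rest of the solution.
  y = -2: the earlier basis element becomes x^2 - 1/5x - 6/5 = 0, giving x = -1, 6/5 — points (-1, -2), (6/5, -2).
  y = -1: the earlier basis element becomes x^2 - 7/5 = 0, giving x = -sqrt(35)/5, sqrt(35)/5 — points (-sqrt(35)/5, -1), (sqrt(35)/5, -1).
Zero-dimensionality of the ideal guarantees finitely many solutions over ℂ.

{(-1, -2), (6/5, -2), (-sqrt(35)/5, -1), (sqrt(35)/5, -1)}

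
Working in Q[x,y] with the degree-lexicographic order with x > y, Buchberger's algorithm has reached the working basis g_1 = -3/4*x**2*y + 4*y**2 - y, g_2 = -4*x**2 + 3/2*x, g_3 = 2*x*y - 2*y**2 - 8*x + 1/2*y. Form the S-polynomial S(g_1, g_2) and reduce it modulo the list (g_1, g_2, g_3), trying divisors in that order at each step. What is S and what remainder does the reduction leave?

lcm(LM(g_1), LM(g_2)) = x**2*y.
S = (lcm/LT(g_1))·g_1 − (lcm/LT(g_2))·g_2 = 3/8*x*y - 16/3*y**2 + 4/3*y.
Reduce S modulo (g_1, g_2, g_3) in that order:
  leading term x*y: subtract (3/16)·g_3 from 3/8*x*y - 16/3*y**2 + 4/3*y → -119/24*y**2 + 3/2*x + 119/96*y
  leading term y**2: no divisor's leading term divides it; move -119/24*y**2 to the remainder.
  leading term x: no divisor's leading term divides it; move 3/2*x to the remainder.
  leading term y: no divisor's leading term divides it; move 119/96*y to the remainder.
The remainder -119/24*y**2 + 3/2*x + 119/96*y is nonzero, so it would be added as the next basis element.

S(g_1, g_2) = 3/8*x*y - 16/3*y**2 + 4/3*y; remainder on division = -119/24*y**2 + 3/2*x + 119/96*y.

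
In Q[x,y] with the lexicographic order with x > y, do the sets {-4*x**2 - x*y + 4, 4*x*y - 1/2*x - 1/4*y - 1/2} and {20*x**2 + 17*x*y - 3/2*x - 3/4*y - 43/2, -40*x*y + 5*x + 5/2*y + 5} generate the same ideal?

Yes, the ideals are equal.

Since reduced Gröbner bases are canonical representatives of ideals under a given ordering, it suffices to compute and compare them.
Buchberger on the first generating set:
f_1 = -4*x**2 - x*y + 4, LT = x**2.
f_2 = 4*x*y - 1/2*x - 1/4*y - 1/2, LT = x*y.

S(f_1,f_2): lcm = x**2*y. S = 1/8*x**2 + 1/4*x*y**2 + 1/16*x*y + 1/8*x - y.
  leading term x**2: subtract (-1/32)·f_1 from 1/8*x**2 + 1/4*x*y**2 + 1/16*x*y + 1/8*x - y → 1/4*x*y**2 + 1/32*x*y + 1/8*x - y + 1/8
  leading term x*y**2: subtract (1/16*y)·f_2 from 1/4*x*y**2 + 1/32*x*y + 1/8*x - y + 1/8 → 1/16*x*y + 1/8*x + 1/64*y**2 - 31/32*y + 1/8
  leading term x*y: subtract (1/64)·f_2 from 1/16*x*y + 1/8*x + 1/64*y**2 - 31/32*y + 1/8 → 17/128*x + 1/64*y**2 - 247/256*y + 17/128
  leading term x: no divisor's leading term divides it; move 17/128*x to the remainder.
  leading term y**2: no divisor's leading term divides it; move 1/64*y**2 to the remainder.
  leading term y: no divisor's leading term divides it; move -247/256*y to the remainder.
  leading term 1: no divisor's leading term divides it; move 17/128 to the remainder.
  remainder 17/128*x + 1/64*y**2 - 247/256*y + 17/128 ≠ 0; add g_3 = 17/128*x + 1/64*y**2 - 247/256*y + 17/128 to the basis.

S(f_1,g_3): lcm = x**2. S = -2/17*x*y**2 + 511/68*x*y - x - 1.
  leading term x*y**2: subtract (-1/34*y)·f_2 from -2/17*x*y**2 + 511/68*x*y - x - 1 → 15/2*x*y - x - 1/136*y**2 - 1/68*y - 1
  leading term x*y: subtract (15/8)·f_2 from 15/2*x*y - x - 1/136*y**2 - 1/68*y - 1 → -1/16*x - 1/136*y**2 + 247/544*y - 1/16
  leading term x: subtract (-8/17)·g_3 from -1/16*x - 1/136*y**2 + 247/544*y - 1/16 → 0
  remainder 0.

S(f_2,g_3): lcm = x*y. S = -1/8*x - 2/17*y**3 + 247/34*y**2 - 17/16*y - 1/8.
  leading term x: subtract (-16/17)·g_3 from -1/8*x - 2/17*y**3 + 247/34*y**2 - 17/16*y - 1/8 → -2/17*y**3 + 495/68*y**2 - 67/34*y
  leading term y**3: no divisor's leading term divides it; move -2/17*y**3 to the remainder.
  leading term y**2: no divisor's leading term divides it; move 495/68*y**2 to the remainder.
  leading term y: no divisor's leading term divides it; move -67/34*y to the remainder.
  remainder -2/17*y**3 + 495/68*y**2 - 67/34*y ≠ 0; add g_4 = -2/17*y**3 + 495/68*y**2 - 67/34*y to the basis.

S(f_1,g_4): leading monomials are coprime, so the S-polynomial reduces to 0 (Buchberger's first criterion).
S(f_2,g_4): lcm = x*y**3. S = 247/4*x*y**2 - 67/4*x*y - 1/16*y**3 - 1/8*y**2.
  leading term x*y**2: subtract (247/16*y)·f_2 from 247/4*x*y**2 - 67/4*x*y - 1/16*y**3 - 1/8*y**2 → -289/32*x*y - 1/16*y**3 + 239/64*y**2 + 247/32*y
  leading term x*y: subtract (-289/128)·f_2 from -289/32*x*y - 1/16*y**3 + 239/64*y**2 + 247/32*y → -289/256*x - 1/16*y**3 + 239/64*y**2 + 3663/512*y - 289/256
  leading term x: subtract (-17/2)·g_3 from -289/256*x - 1/16*y**3 + 239/64*y**2 + 3663/512*y - 289/256 → -1/16*y**3 + 495/128*y**2 - 67/64*y
  leading term y**3: subtract (17/32)·g_4 from -1/16*y**3 + 495/128*y**2 - 67/64*y → 0
  remainder 0.

S(g_3,g_4): leading monomials are coprime, so the S-polynomial reduces to 0 (Buchberger's first criterion).
Every S-polynomial of the final basis reduces to 0, so we have a Gröbner basis.
Inter-reduce: drop elements whose leading term is divisible by another's, tail-reduce, and make monic.
Reduced Gröbner basis: {x + 2/17*y**2 - 247/34*y + 1, y**3 - 495/8*y**2 + 67/4*y}.

Buchberger on the second generating set:
h_1 = 20*x**2 + 17*x*y - 3/2*x - 3/4*y - 43/2, LT = x**2.
h_2 = -40*x*y + 5*x + 5/2*y + 5, LT = x*y.

S(h_1,h_2): lcm = x**2*y. S = 1/8*x**2 + 17/20*x*y**2 - 1/80*x*y + 1/8*x - 3/80*y**2 - 43/40*y.
  leading term x**2: subtract (1/160)·h_1 from 1/8*x**2 + 17/20*x*y**2 - 1/80*x*y + 1/8*x - 3/80*y**2 - 43/40*y → 17/20*x*y**2 - 19/160*x*y + 43/320*x - 3/80*y**2 - 137/128*y + 43/320
  leading term x*y**2: subtract (-17/800*y)·h_2 from 17/20*x*y**2 - 19/160*x*y + 43/320*x - 3/80*y**2 - 137/128*y + 43/320 → -1/80*x*y + 43/320*x + 1/64*y**2 - 617/640*y + 43/320
  leading term x*y: subtract (1/3200)·h_2 from -1/80*x*y + 43/320*x + 1/64*y**2 - 617/640*y + 43/320 → 17/128*x + 1/64*y**2 - 247/256*y + 17/128
  leading term x: no divisor's leading term divides it; move 17/128*x to the remainder.
  leading term y**2: no divisor's leading term divides it; move 1/64*y**2 to the remainder.
  leading term y: no divisor's leading term divides it; move -247/256*y to the remainder.
  leading term 1: no divisor's leading term divides it; move 17/128 to the remainder.
  remainder 17/128*x + 1/64*y**2 - 247/256*y + 17/128 ≠ 0; add k_3 = 17/128*x + 1/64*y**2 - 247/256*y + 17/128 to the basis.

S(h_1,k_3): lcm = x**2. S = -2/17*x*y**2 + 2759/340*x*y - 43/40*x - 3/80*y - 43/40.
  leading term x*y**2: subtract (1/340*y)·h_2 from -2/17*x*y**2 + 2759/340*x*y - 43/40*x - 3/80*y - 43/40 → 81/10*x*y - 43/40*x - 1/136*y**2 - 71/1360*y - 43/40
  leading term x*y: subtract (-81/400)·h_2 from 81/10*x*y - 43/40*x - 1/136*y**2 - 71/1360*y - 43/40 → -1/16*x - 1/136*y**2 + 247/544*y - 1/16
  leading term x: subtract (-8/17)·k_3 from -1/16*x - 1/136*y**2 + 247/544*y - 1/16 → 0
  remainder 0.

S(h_2,k_3): lcm = x*y. S = -1/8*x - 2/17*y**3 + 247/34*y**2 - 17/16*y - 1/8.
  leading term x: subtract (-16/17)·k_3 from -1/8*x - 2/17*y**3 + 247/34*y**2 - 17/16*y - 1/8 → -2/17*y**3 + 495/68*y**2 - 67/34*y
  leading term y**3: no divisor's leading term divides it; move -2/17*y**3 to the remainder.
  leading term y**2: no divisor's leading term divides it; move 495/68*y**2 to the remainder.
  leading term y: no divisor's leading term divides it; move -67/34*y to the remainder.
  remainder -2/17*y**3 + 495/68*y**2 - 67/34*y ≠ 0; add k_4 = -2/17*y**3 + 495/68*y**2 - 67/34*y to the basis.

S(h_1,k_4): leading monomials are coprime, so the S-polynomial reduces to 0 (Buchberger's first criterion).
S(h_2,k_4): lcm = x*y**3. S = 247/4*x*y**2 - 67/4*x*y - 1/16*y**3 - 1/8*y**2.
  leading term x*y**2: subtract (-247/160*y)·h_2 from 247/4*x*y**2 - 67/4*x*y - 1/16*y**3 - 1/8*y**2 → -289/32*x*y - 1/16*y**3 + 239/64*y**2 + 247/32*y
  leading term x*y: subtract (289/1280)·h_2 from -289/32*x*y - 1/16*y**3 + 239/64*y**2 + 247/32*y → -289/256*x - 1/16*y**3 + 239/64*y**2 + 3663/512*y - 289/256
  leading term x: subtract (-17/2)·k_3 from -289/256*x - 1/16*y**3 + 239/64*y**2 + 3663/512*y - 289/256 → -1/16*y**3 + 495/128*y**2 - 67/64*y
  leading term y**3: subtract (17/32)·k_4 from -1/16*y**3 + 495/128*y**2 - 67/64*y → 0
  remainder 0.

S(k_3,k_4): leading monomials are coprime, so the S-polynomial reduces to 0 (Buchberger's first criterion).
Every S-polynomial of the final basis reduces to 0, so we have a Gröbner basis.
Inter-reduce: drop elements whose leading term is divisible by another's, tail-reduce, and make monic.
Reduced Gröbner basis: {x + 2/17*y**2 - 247/34*y + 1, y**3 - 495/8*y**2 + 67/4*y}.

These coincide, so the ideals are equal.
The choice of monomial ordering does not affect the verdict — as long as both bases are computed under the same ordering, their equality decides ideal equality.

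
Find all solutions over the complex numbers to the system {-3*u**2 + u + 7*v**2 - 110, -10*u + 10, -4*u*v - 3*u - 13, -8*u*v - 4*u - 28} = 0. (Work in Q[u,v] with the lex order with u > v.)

Compute a lex Gröbner basis by Buchberger's algorithm.
f_1 = -3*u**2 + u + 7*v**2 - 110, LT = u**2.
f_2 = -10*u + 10, LT = u.
f_3 = -4*u*v - 3*u - 13, LT = u*v.
f_4 = -8*u*v - 4*u - 28, LT = u*v.

S(f_1,f_2): lcm = u**2. S = 2/3*u - 7/3*v**2 + 110/3.
  reduce S modulo (f_1, f_2, f_3, f_4):
  remainder -7/3*v**2 + 112/3 ≠ 0; add h_5 = -7/3*v**2 + 112/3 to the basis.

S(f_1,f_3): lcm = u**2*v. S = -3/4*u**2 - 1/3*u*v - 13/4*u - 7/3*v**3 + 110/3*v.
  reduce S modulo (f_1, f_2, f_3, f_4, h_5):
  remainder -v - 4 ≠ 0; add h_6 = -v - 4 to the basis.

The other S-polynomials (S(f_1,f_4), S(f_2,f_3), S(f_2,f_4), S(f_3,f_4), S(f_1,h_5), S(f_2,h_5), S(f_3,h_5), S(f_4,h_5), S(f_1,h_6), S(f_2,h_6), S(f_3,h_6), S(f_4,h_6), S(h_5,h_6)) all reduce to 0 modulo the current basis, so we have a Gröbner basis.
Inter-reduce: drop elements whose leading term is divisible by another's, tail-reduce, and make monic.
Reduced Gröbner basis: {u - 1, v + 4}.

A lex Gröbner basis eliminates variables successively. Here v + 4 depends only on v, with roots {-4}; lifting each root through the earlier basis elements recovers the full solutions.
  v = -4: the earlier basis element becomes u - 1 = 0, giving u = 1 — point (1, -4).
Zero-dimensionality of the ideal guarantees finitely many solutions over ℂ.

{(1, -4)}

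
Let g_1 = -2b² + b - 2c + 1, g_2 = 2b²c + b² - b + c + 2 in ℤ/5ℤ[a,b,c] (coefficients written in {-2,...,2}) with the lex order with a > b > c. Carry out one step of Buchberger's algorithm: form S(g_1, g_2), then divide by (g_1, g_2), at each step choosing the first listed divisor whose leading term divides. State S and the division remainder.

lcm(LM(g_1), LM(g_2)) = b²c.
S = (lcm/LT(g_1))·g_1 − (lcm/LT(g_2))·g_2 = 2b² + 2bc - 2b + c² - c - 1.
Reduce S modulo (g_1, g_2) in that order:
  leading term b²: subtract (-1)·g_1 from 2b² + 2bc - 2b + c² - c - 1 → 2bc - b + c² + 2c
  leading term bc: no divisor's leading term divides it; move 2bc to the remainder.
  leading term b: no divisor's leading term divides it; move -b to the remainder.
  leading term c²: no divisor's leading term divides it; move c² to the remainder.
  leading term c: no divisor's leading term divides it; move 2c to the remainder.
The remainder 2bc - b + c² + 2c is nonzero, so it would be added as the next basis element.

S(g_1, g_2) = 2b² + 2bc - 2b + c² - c - 1; remainder on division = 2bc - b + c² + 2c.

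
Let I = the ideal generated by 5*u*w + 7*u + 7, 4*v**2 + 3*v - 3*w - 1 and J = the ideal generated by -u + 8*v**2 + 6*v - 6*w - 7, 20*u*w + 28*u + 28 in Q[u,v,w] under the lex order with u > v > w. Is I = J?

For a fixed monomial order, each ideal has a unique reduced Gröbner basis; comparing bases decides equality.
Buchberger on the first generating set:
f_1 = 5*u*w + 7*u + 7, LT = u*w.
f_2 = 4*v**2 + 3*v - 3*w - 1, LT = v**2.

The S-polynomials (S(f_1,f_2)) all reduce to 0 modulo the current basis, so we have a Gröbner basis.
Inter-reduce: drop elements whose leading term is divisible by another's, tail-reduce, and make monic.
Reduced Gröbner basis: {u*w + 7/5*u + 7/5, v**2 + 3/4*v - 3/4*w - 1/4}.

Buchberger on the second generating set:
h_1 = -u + 8*v**2 + 6*v - 6*w - 7, LT = u.
h_2 = 20*u*w + 28*u + 28, LT = u*w.

S(h_1,h_2): lcm = u*w. S = -7/5*u - 8*v**2*w - 6*v*w + 6*w**2 + 7*w - 7/5.
  leading term u: subtract (7/5)·h_1 from -7/5*u - 8*v**2*w - 6*v*w + 6*w**2 + 7*w - 7/5 → -8*v**2*w - 56/5*v**2 - 6*v*w - 42/5*v + 6*w**2 + 77/5*w + 42/5
  leading term v**2*w: no divisor's leading term divides it; move -8*v**2*w to the remainder.
  leading term v**2: no divisor's leading term divides it; move -56/5*v**2 to the remainder.
  leading term v*w: no divisor's leading term divides it; move -6*v*w to the remainder.
  leading term v: no divisor's leading term divides it; move -42/5*v to the remainder.
  leading term w**2: no divisor's leading term divides it; move 6*w**2 to the remainder.
  leading term w: no divisor's leading term divides it; move 77/5*w to the remainder.
  leading term 1: no divisor's leading term divides it; move 42/5 to the remainder.
  remainder -8*v**2*w - 56/5*v**2 - 6*v*w - 42/5*v + 6*w**2 + 77/5*w + 42/5 ≠ 0; add k_3 = -8*v**2*w - 56/5*v**2 - 6*v*w - 42/5*v + 6*w**2 + 77/5*w + 42/5 to the basis.

The other S-polynomials (S(h_1,k_3), S(h_2,k_3)) all reduce to 0 modulo the current basis, so we have a Gröbner basis.
Inter-reduce: drop elements whose leading term is divisible by another's, tail-reduce, and make monic.
Reduced Gröbner basis: {u - 8*v**2 - 6*v + 6*w + 7, v**2*w + 7/5*v**2 + 3/4*v*w + 21/20*v - 3/4*w**2 - 77/40*w - 21/20}.

Since the reduced bases disagree, the two ideals are not the same.

No, the ideals differ.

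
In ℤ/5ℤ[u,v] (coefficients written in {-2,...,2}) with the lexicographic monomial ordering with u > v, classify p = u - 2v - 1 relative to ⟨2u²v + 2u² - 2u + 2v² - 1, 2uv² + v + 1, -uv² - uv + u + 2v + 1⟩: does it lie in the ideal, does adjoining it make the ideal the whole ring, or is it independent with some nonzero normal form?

First compute the reduced Gröbner basis of I by Buchberger's algorithm.
f_1 = 2u²v + 2u² - 2u + 2v² - 1, LT = u²v.
f_2 = 2uv² + v + 1, LT = uv².
f_3 = -uv² - uv + u + 2v + 1, LT = uv².

S(f_1,f_2): lcm = u²v². S = u²v + uv + 2u + v³ + 2v.
  reduce S modulo (f_1, f_2, f_3):
  remainder -u² + uv - 2u + v³ - v² + 2v - 2 ≠ 0; add h_4 = -u² + uv - 2u + v³ - v² + 2v - 2 to the basis.

S(f_1,f_3): lcm = u²v². S = u² + uv + u + v³ + 2v.
  reduce S modulo (f_1, f_2, f_3, h_4):
  remainder 2uv - u + 2v³ - v² - v - 2 ≠ 0; add h_5 = 2uv - u + 2v³ - v² - v - 2 to the basis.

S(f_2,f_3): lcm = uv². S = -uv + u - 1.
  reduce S modulo (f_1, f_2, f_3, h_4, h_5):
  remainder -2u + v³ + 2v² + 2v - 2 ≠ 0; add h_6 = -2u + v³ + 2v² + 2v - 2 to the basis.

S(f_1,h_4): lcm = u²v. S = u² + uv² - 2uv - u + v⁴ - v³ - 2v² - 2v + 2.
  reduce S modulo (f_1, f_2, f_3, h_4, h_5, h_6):
  remainder v⁴ - 2v³ - 2v² - 2v + 2 ≠ 0; add h_7 = v⁴ - 2v³ - 2v² - 2v + 2 to the basis.

S(f_2,h_4): lcm = u²v². S = uv³ - 2uv² - 2uv - 2u + v⁵ - v⁴ + 2v³ - 2v².
  reduce S modulo (f_1, f_2, f_3, h_4, h_5, h_6, h_7):
  remainder -v³ - v ≠ 0; add h_8 = -v³ - v to the basis.

S(f_1,h_5): lcm = u²v. S = -u² - uv³ - 2uv² - 2uv + v² + 2.
  reduce S modulo (f_1, f_2, f_3, h_4, h_5, h_6, h_7, h_8):
  remainder -v² - 1 ≠ 0; add h_9 = -v² - 1 to the basis.

The other S-polynomials (S(f_3,h_4), S(f_2,h_5), S(f_3,h_5), S(h_4,h_5), S(f_1,h_6), S(f_2,h_6), S(f_3,h_6), S(h_4,h_6), S(h_5,h_6), S(f_1,h_7), S(f_2,h_7), S(f_3,h_7), S(h_4,h_7), S(h_5,h_7), S(h_6,h_7), S(f_1,h_8), S(f_2,h_8), S(f_3,h_8), S(h_4,h_8), S(h_5,h_8), S(h_6,h_8), S(h_7,h_8), S(f_1,h_9), S(f_2,h_9), S(f_3,h_9), S(h_4,h_9), S(h_5,h_9), S(h_6,h_9), S(h_7,h_9), S(h_8,h_9)) all reduce to 0 modulo the current basis, so we have a Gröbner basis.
Inter-reduce: drop elements whose leading term is divisible by another's, tail-reduce, and make monic.
Reduced Gröbner basis: {u + 2v + 2, v² + 1}.
Label its elements g_1 = u + 2v + 2, g_2 = v² + 1.

Reduce p = u - 2v - 1 modulo G:
  leading term u: subtract (1)·g_1 from u - 2v - 1 → v + 2
  leading term v: no divisor's leading term divides it; move v to the remainder.
  leading term 1: no divisor's leading term divides it; move 2 to the remainder.
  normal form = v + 2.
The normal form is nonzero, so p ∉ I. Since p minus its normal form lies in I, I + (p) = I + (r) where r = v + 2; decide whether this ideal is the whole ring.
Run Buchberger on G together with r (pairs among the g_i already reduce to 0 since G is a Gröbner basis):
g_1 = u + 2v + 2, LT = u.
g_2 = v² + 1, LT = v².
r = v + 2, LT = v.

The S-polynomials (S(g_1,g_2), S(g_1,r), S(g_2,r)) all reduce to 0 modulo the current basis, so we have a Gröbner basis.
Inter-reduce: drop elements whose leading term is divisible by another's, tail-reduce, and make monic.
Reduced Gröbner basis: {u - 2, v + 2}.
The reduced Gröbner basis of I + (p) is {u - 2, v + 2} ≠ {1}, a proper ideal, so the enlarged system stays consistent: p is independent of I, with normal form v + 2.

Ideal membership is decidable via reduction modulo a Gröbner basis.

u - 2v - 1 is independent of I; its normal form modulo I is v + 2.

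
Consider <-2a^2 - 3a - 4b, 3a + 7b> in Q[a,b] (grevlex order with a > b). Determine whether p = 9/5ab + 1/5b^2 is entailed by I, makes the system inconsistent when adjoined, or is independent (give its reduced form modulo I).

First compute the reduced Gröbner basis of I by Buchberger's algorithm.
f_1 = -2a^2 - 3a - 4b, LT = a^2.
f_2 = 3a + 7b, LT = a.

S(f_1,f_2): lcm = a^2. S = -7/3ab + 3/2a + 2b.
  leading term ab: subtract (-7/9b)·f_2 from -7/3ab + 3/2a + 2b → 49/9b^2 + 3/2a + 2b
  leading term b^2: no divisor's leading term divides it; move 49/9b^2 to the remainder.
  leading term a: subtract (1/2)·f_2 from 3/2a + 2b → -3/2b
  leading term b: no divisor's leading term divides it; move -3/2b to the remainder.
  remainder 49/9b^2 - 3/2b ≠ 0; add h_3 = 49/9b^2 - 3/2b to the basis.

The other S-polynomials (S(f_1,h_3), S(f_2,h_3)) all reduce to 0 modulo the current basis, so we have a Gröbner basis.
Inter-reduce: drop elements whose leading term is divisible by another's, tail-reduce, and make monic.
Reduced Gröbner basis: {b^2 - 27/98b, a + 7/3b}.
Label its elements g_1 = b^2 - 27/98b, g_2 = a + 7/3b.

Reduce p = 9/5ab + 1/5b^2 modulo G:
  leading term ab: subtract (9/5b)·g_2 from 9/5ab + 1/5b^2 → -4b^2
  leading term b^2: subtract (-4)·g_1 from -4b^2 → -54/49b
  leading term b: no divisor's leading term divides it; move -54/49b to the remainder.
  normal form = -54/49b.
The normal form is nonzero, so p ∉ I. Since p minus its normal form lies in I, I + (p) = I + (r) where r = -54/49b; decide whether this ideal is the whole ring.
Run Buchberger on G together with r (pairs among the g_i already reduce to 0 since G is a Gröbner basis):
g_1 = b^2 - 27/98b, LT = b^2.
g_2 = a + 7/3b, LT = a.
r = -54/49b, LT = b.

The S-polynomials (S(g_1,g_2), S(g_1,r), S(g_2,r)) all reduce to 0 modulo the current basis, so we have a Gröbner basis.
Inter-reduce: drop elements whose leading term is divisible by another's, tail-reduce, and make monic.
Reduced Gröbner basis: {a, b}.
The reduced Gröbner basis of I + (p) is {a, b} ≠ {1}, a proper ideal, so the enlarged system stays consistent: p is independent of I, with normal form -54/49b.

9/5ab + 1/5b^2 is independent of I; its normal form modulo I is -54/49b.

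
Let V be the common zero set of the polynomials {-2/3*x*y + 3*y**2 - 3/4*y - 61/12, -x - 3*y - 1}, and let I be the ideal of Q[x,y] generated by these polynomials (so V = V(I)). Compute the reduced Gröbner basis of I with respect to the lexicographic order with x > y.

G = {x + 3*y + 1, y**2 - 1/60*y - 61/60}

f_1 = -2/3*x*y + 3*y**2 - 3/4*y - 61/12, LT = x*y.
f_2 = -x - 3*y - 1, LT = x.

S(f_1,f_2): lcm = x*y. S = -15/2*y**2 + 1/8*y + 61/8.
  leading term y**2: no divisor's leading term divides it; move -15/2*y**2 to the remainder.
  leading term y: no divisor's leading term divides it; move 1/8*y to the remainder.
  leading term 1: no divisor's leading term divides it; move 61/8 to the remainder.
  remainder -15/2*y**2 + 1/8*y + 61/8 ≠ 0; add g_3 = -15/2*y**2 + 1/8*y + 61/8 to the basis.

S(f_1,g_3): lcm = x*y**2. S = 1/60*x*y + 61/60*x - 9/2*y**3 + 9/8*y**2 + 61/8*y.
  leading term x*y: subtract (-1/40)·f_1 from 1/60*x*y + 61/60*x - 9/2*y**3 + 9/8*y**2 + 61/8*y → 61/60*x - 9/2*y**3 + 6/5*y**2 + 1217/160*y - 61/480
  leading term x: subtract (-61/60)·f_2 from 61/60*x - 9/2*y**3 + 6/5*y**2 + 1217/160*y - 61/480 → -9/2*y**3 + 6/5*y**2 + 729/160*y - 183/160
  leading term y**3: subtract (3/5*y)·g_3 from -9/2*y**3 + 6/5*y**2 + 729/160*y - 183/160 → 9/8*y**2 - 3/160*y - 183/160
  leading term y**2: subtract (-3/20)·g_3 from 9/8*y**2 - 3/160*y - 183/160 → 0
  remainder 0.

S(f_2,g_3): leading monomials are coprime, so the S-polynomial reduces to 0 (Buchberger's first criterion).
Every S-polynomial of the final basis reduces to 0, so we have a Gröbner basis.
Inter-reduce: drop elements whose leading term is divisible by another's, tail-reduce, and make monic.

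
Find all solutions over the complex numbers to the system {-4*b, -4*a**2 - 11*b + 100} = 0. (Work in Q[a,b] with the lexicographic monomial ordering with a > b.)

Compute a lex Gröbner basis by Buchberger's algorithm.
f_1 = -4*b, LT = b.
f_2 = -4*a**2 - 11*b + 100, LT = a**2.

S(f_1,f_2): leading monomials are coprime, so the S-polynomial reduces to 0 (Buchberger's first criterion).
Every S-polynomial of the final basis reduces to 0, so we have a Gröbner basis.
Inter-reduce: drop elements whose leading term is divisible by another's, tail-reduce, and make monic.
Reduced Gröbner basis: {a**2 - 25, b}.

A lex Gröbner basis eliminates variables successively. Here b depends only on b, with roots {0}; lifting each root through the earlier basis elements recovers the full solutions.
  b = 0: the earlier basis element becomes a**2 - 25 = 0, giving a = -5, 5 — points (-5, 0), (5, 0).
Each listed point satisfies every original equation (direct substitution).

{(-5, 0), (5, 0)}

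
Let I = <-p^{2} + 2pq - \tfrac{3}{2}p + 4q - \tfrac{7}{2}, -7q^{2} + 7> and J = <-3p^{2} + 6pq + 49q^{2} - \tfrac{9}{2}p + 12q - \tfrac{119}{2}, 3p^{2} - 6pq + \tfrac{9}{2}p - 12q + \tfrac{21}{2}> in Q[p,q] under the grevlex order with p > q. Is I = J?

Yes, the ideals are equal.

Since reduced Gröbner bases are canonical representatives of ideals under a given ordering, it suffices to compute and compare them.
Buchberger on the first generating set:
f_1 = -p^{2} + 2pq - \tfrac{3}{2}p + 4q - \tfrac{7}{2}, LT = p^{2}.
f_2 = -7q^{2} + 7, LT = q^{2}.

The S-polynomials (S(f_1,f_2)) all reduce to 0 modulo the current basis, so we have a Gröbner basis.
Inter-reduce: drop elements whose leading term is divisible by another's, tail-reduce, and make monic.
Reduced Gröbner basis: {p^{2} - 2pq + \tfrac{3}{2}p - 4q + \tfrac{7}{2}, q^{2} - 1}.

Buchberger on the second generating set:
h_1 = -3p^{2} + 6pq + 49q^{2} - \tfrac{9}{2}p + 12q - \tfrac{119}{2}, LT = p^{2}.
h_2 = 3p^{2} - 6pq + \tfrac{9}{2}p - 12q + \tfrac{21}{2}, LT = p^{2}.

S(h_1,h_2): lcm = p^{2}. S = -\tfrac{49}{3}q^{2} + \tfrac{49}{3}.
  leading term q^{2}: no divisor's leading term divides it; move -\tfrac{49}{3}q^{2} to the remainder.
  leading term 1: no divisor's leading term divides it; move \tfrac{49}{3} to the remainder.
  remainder -\tfrac{49}{3}q^{2} + \tfrac{49}{3} ≠ 0; add k_3 = -\tfrac{49}{3}q^{2} + \tfrac{49}{3} to the basis.

The other S-polynomials (S(h_1,k_3), S(h_2,k_3)) all reduce to 0 modulo the current basis, so we have a Gröbner basis.
Inter-reduce: drop elements whose leading term is divisible by another's, tail-reduce, and make monic.
Reduced Gröbner basis: {p^{2} - 2pq + \tfrac{3}{2}p - 4q + \tfrac{7}{2}, q^{2} - 1}.

The two bases agree; hence the ideals are identical.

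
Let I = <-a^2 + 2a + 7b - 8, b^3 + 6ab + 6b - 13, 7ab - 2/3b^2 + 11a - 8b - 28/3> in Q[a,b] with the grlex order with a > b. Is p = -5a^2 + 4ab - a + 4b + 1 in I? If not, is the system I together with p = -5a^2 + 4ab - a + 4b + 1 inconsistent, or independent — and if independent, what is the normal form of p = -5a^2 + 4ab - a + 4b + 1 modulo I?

Adjoining -5a^2 + 4ab - a + 4b + 1 makes the ideal the whole ring: the system is inconsistent.

First compute the reduced Gröbner basis of I by Buchberger's algorithm.
f_1 = -a^2 + 2a + 7b - 8, LT = a^2.
f_2 = b^3 + 6ab + 6b - 13, LT = b^3.
f_3 = 7ab - 2/3b^2 + 11a - 8b - 28/3, LT = ab.

S(f_1,f_3): lcm = a^2b. S = 2/21ab^2 - 11/7a^2 - 6/7ab - 7b^2 + 4/3a + 8b.
  leading term ab^2: subtract (2/147b)·f_3 from 2/21ab^2 - 11/7a^2 - 6/7ab - 7b^2 + 4/3a + 8b → 4/441b^3 - 11/7a^2 - 148/147ab - 1013/147b^2 + 4/3a + 512/63b
  leading term b^3: subtract (4/441)·f_2 from 4/441b^3 - 11/7a^2 - 148/147ab - 1013/147b^2 + 4/3a + 512/63b → -11/7a^2 - 52/49ab - 1013/147b^2 + 4/3a + 3560/441b + 52/441
  leading term a^2: subtract (11/7)·f_1 from -11/7a^2 - 52/49ab - 1013/147b^2 + 4/3a + 3560/441b + 52/441 → -52/49ab - 1013/147b^2 - 38/21a - 1291/441b + 5596/441
  leading term ab: subtract (-52/343)·f_3 from -52/49ab - 1013/147b^2 - 38/21a - 1291/441b + 5596/441 → -7195/1029b^2 - 146/1029a - 12781/3087b + 4972/441
  leading term b^2: no divisor's leading term divides it; move -7195/1029b^2 to the remainder.
  leading term a: no divisor's leading term divides it; move -146/1029a to the remainder.
  leading term b: no divisor's leading term divides it; move -12781/3087b to the remainder.
  leading term 1: no divisor's leading term divides it; move 4972/441 to the remainder.
  remainder -7195/1029b^2 - 146/1029a - 12781/3087b + 4972/441 ≠ 0; add h_4 = -7195/1029b^2 - 146/1029a - 12781/3087b + 4972/441 to the basis.

S(f_2,f_3): lcm = ab^3. S = 2/21b^4 + 6a^2b - 11/7ab^2 + 8/7b^3 + 6ab + 4/3b^2 - 13a.
  leading term b^4: subtract (2/21b)·f_2 from 2/21b^4 + 6a^2b - 11/7ab^2 + 8/7b^3 + 6ab + 4/3b^2 - 13a → 6a^2b - 15/7ab^2 + 8/7b^3 + 6ab + 16/21b^2 - 13a + 26/21b
  leading term a^2b: subtract (-6b)·f_1 from 6a^2b - 15/7ab^2 + 8/7b^3 + 6ab + 16/21b^2 - 13a + 26/21b → -15/7ab^2 + 8/7b^3 + 18ab + 898/21b^2 - 13a - 982/21b
  leading term ab^2: subtract (-15/49b)·f_3 from -15/7ab^2 + 8/7b^3 + 18ab + 898/21b^2 - 13a - 982/21b → 46/49b^3 + 1047/49ab + 5926/147b^2 - 13a - 1042/21b
  leading term b^3: subtract (46/49)·f_2 from 46/49b^3 + 1047/49ab + 5926/147b^2 - 13a - 1042/21b → 771/49ab + 5926/147b^2 - 13a - 8122/147b + 598/49
  leading term ab: subtract (771/343)·f_3 from 771/49ab + 5926/147b^2 - 13a - 8122/147b + 598/49 → 43024/1029b^2 - 12940/343a - 38350/1029b + 1626/49
  leading term b^2: subtract (-43024/7195)·h_4 from 43024/1029b^2 - 12940/343a - 38350/1029b + 1626/49 → -832628/21585a - 28115806/453285b + 45600994/453285
  leading term a: no divisor's leading term divides it; move -832628/21585a to the remainder.
  leading term b: no divisor's leading term divides it; move -28115806/453285b to the remainder.
  leading term 1: no divisor's leading term divides it; move 45600994/453285 to the remainder.
  remainder -832628/21585a - 28115806/453285b + 45600994/453285 ≠ 0; add h_5 = -832628/21585a - 28115806/453285b + 45600994/453285 to the basis.

S(f_2,h_4): lcm = b^3. S = 43024/7195ab - 12781/21585b^2 + 164314/21585b - 13.
  leading term ab: subtract (43024/50365)·f_3 from 43024/7195ab - 12781/21585b^2 + 164314/21585b - 13 → -3419/151095b^2 - 473264/50365a + 2182774/151095b - 108509/21585
  leading term b^2: subtract (167531/51768025)·h_4 from -3419/151095b^2 - 473264/50365a + 2182774/151095b - 108509/21585 → -1459272038/155304075a + 6736982147/465912225b - 2359166033/465912225
  leading term a: subtract (729636019/2995379230)·h_5 from -1459272038/155304075a + 6736982147/465912225b - 2359166033/465912225 → 132854180018/4493068845b - 132854180018/4493068845
  leading term b: no divisor's leading term divides it; move 132854180018/4493068845b to the remainder.
  leading term 1: no divisor's leading term divides it; move -132854180018/4493068845 to the remainder.
  remainder 132854180018/4493068845b - 132854180018/4493068845 ≠ 0; add h_6 = 132854180018/4493068845b - 132854180018/4493068845 to the basis.

The other S-polynomials (S(f_1,f_2), S(f_1,h_4), S(f_3,h_4), S(f_1,h_5), S(f_2,h_5), S(f_3,h_5), S(h_4,h_5), S(f_1,h_6), S(f_2,h_6), S(f_3,h_6), S(h_4,h_6), S(h_5,h_6)) all reduce to 0 modulo the current basis, so we have a Gröbner basis.
Inter-reduce: drop elements whose leading term is divisible by another's, tail-reduce, and make monic.
Reduced Gröbner basis: {a - 1, b - 1}.
Label its elements g_1 = a - 1, g_2 = b - 1.

Reduce p = -5a^2 + 4ab - a + 4b + 1 modulo G:
  leading term a^2: subtract (-5a)·g_1 from -5a^2 + 4ab - a + 4b + 1 → 4ab - 6a + 4b + 1
  leading term ab: subtract (4b)·g_1 from 4ab - 6a + 4b + 1 → -6a + 8b + 1
  leading term a: subtract (-6)·g_1 from -6a + 8b + 1 → 8b - 5
  leading term b: subtract (8)·g_2 from 8b - 5 → 3
  leading term 1: no divisor's leading term divides it; move 3 to the remainder.
  normal form = 3.
The normal form is nonzero, so p ∉ I. Since p minus its normal form lies in I, I + (p) = I + (r) where r = 3; decide whether this ideal is the whole ring.
Here r = 3 is a nonzero constant, hence a unit: 1 ∈ I + (p), the Gröbner basis of I + (p) is {1}, and the enlarged system has no common solution — adjoining p is inconsistent.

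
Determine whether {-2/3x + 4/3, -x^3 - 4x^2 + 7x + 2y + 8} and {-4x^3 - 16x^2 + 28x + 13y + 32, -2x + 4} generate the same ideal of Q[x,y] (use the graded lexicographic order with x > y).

No, the ideals differ.

For a fixed monomial order, each ideal has a unique reduced Gröbner basis; comparing bases decides equality.
Buchberger on the first generating set:
f_1 = -2/3x + 4/3, LT = x.
f_2 = -x^3 - 4x^2 + 7x + 2y + 8, LT = x^3.

S(f_1,f_2): lcm = x^3. S = -6x^2 + 7x + 2y + 8.
  leading term x^2: subtract (9x)·f_1 from -6x^2 + 7x + 2y + 8 → -5x + 2y + 8
  leading term x: subtract (15/2)·f_1 from -5x + 2y + 8 → 2y - 2
  leading term y: no divisor's leading term divides it; move 2y to the remainder.
  leading term 1: no divisor's leading term divides it; move -2 to the remainder.
  remainder 2y - 2 ≠ 0; add g_3 = 2y - 2 to the basis.

The other S-polynomials (S(f_1,g_3), S(f_2,g_3)) all reduce to 0 modulo the current basis, so we have a Gröbner basis.
Inter-reduce: drop elements whose leading term is divisible by another's, tail-reduce, and make monic.
Reduced Gröbner basis: {x - 2, y - 1}.

Buchberger on the second generating set:
h_1 = -4x^3 - 16x^2 + 28x + 13y + 32, LT = x^3.
h_2 = -2x + 4, LT = x.

S(h_1,h_2): lcm = x^3. S = 6x^2 - 7x - 13/4y - 8.
  leading term x^2: subtract (-3x)·h_2 from 6x^2 - 7x - 13/4y - 8 → 5x - 13/4y - 8
  leading term x: subtract (-5/2)·h_2 from 5x - 13/4y - 8 → -13/4y + 2
  leading term y: no divisor's leading term divides it; move -13/4y to the remainder.
  leading term 1: no divisor's leading term divides it; move 2 to the remainder.
  remainder -13/4y + 2 ≠ 0; add k_3 = -13/4y + 2 to the basis.

The other S-polynomials (S(h_1,k_3), S(h_2,k_3)) all reduce to 0 modulo the current basis, so we have a Gröbner basis.
Inter-reduce: drop elements whose leading term is divisible by another's, tail-reduce, and make monic.
Reduced Gröbner basis: {x - 2, y - 8/13}.

These differ, so the ideals are not equal.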